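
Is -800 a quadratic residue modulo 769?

yes

(-800/769)
  = (738/769)    [-800 ≡ 738 mod 769]
  = (369/769)    [769 ≡ 1 mod 8 ⇒ (2/769) = +1]
  = (769/369)    [QR: 369 ≡ 1 mod 4, sign kept]
  = (31/369)    [769 ≡ 31 mod 369]
  = (369/31)    [QR: 369 ≡ 1 mod 4, sign kept]
  = (28/31)    [369 ≡ 28 mod 31]
  = (7/31)    [31 ≡ 7 mod 8 ⇒ (2/31)^2 = +1]
  = -(31/7)    [QR: both ≡ 3 mod 4, sign flips]
  = -(3/7)    [31 ≡ 3 mod 7]
  = (7/3)    [QR: both ≡ 3 mod 4, sign flips]
  = (1/3)    [7 ≡ 1 mod 3]
  = 1    [(1/3) = 1]
(-800/769) = 1, and 769 is prime, so -800 is a quadratic residue mod 769.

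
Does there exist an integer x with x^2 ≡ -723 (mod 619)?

(-723/619)
  = (515/619)    [-723 ≡ 515 mod 619]
  = -(619/515)    [QR: both ≡ 3 mod 4, sign flips]
  = -(104/515)    [619 ≡ 104 mod 515]
  = (13/515)    [515 ≡ 3 mod 8 ⇒ (2/515)^3 = -1]
  = (515/13)    [QR: 13 ≡ 1 mod 4, sign kept]
  = (8/13)    [515 ≡ 8 mod 13]
  = -(1/13)    [13 ≡ 5 mod 8 ⇒ (2/13)^3 = -1]
  = -1    [(1/13) = 1]
The Legendre symbol is -1, so x^2 ≡ -723 (mod 619) has no solution.

no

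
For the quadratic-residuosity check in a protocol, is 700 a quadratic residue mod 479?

yes

Reduce the numerator: 700 ≡ 221 (mod 479), so (700|479) = (221|479).
221 ≡ 1 (mod 4), so quadratic reciprocity gives (221|479) = (479|221). Reduce: 479 ≡ 37 (mod 221). Now have (37|221).
37 ≡ 1 (mod 4), so quadratic reciprocity gives (37|221) = (221|37). Reduce: 221 ≡ 36 (mod 37). Now have (36|37).
Factor out 2: 36 = 2^2·9. Since 37 ≡ 5 (mod 8), (2|37) = -1, and (2|37)^2 = +1. Now have (9|37).
9 ≡ 1 (mod 4), so quadratic reciprocity gives (9|37) = (37|9). Reduce: 37 ≡ 1 (mod 9). Now have (1|9).
(1|9) = 1. Collecting the sign factors: 1.
(700|479) = 1, and 479 is prime, so 700 is a quadratic residue mod 479.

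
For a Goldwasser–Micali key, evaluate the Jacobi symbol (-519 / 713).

Reduce the numerator: -519 ≡ 194 (mod 713), so (-519 / 713) = (194 / 713).
Factor out 2: 194 = 2·97. Since 713 ≡ 1 (mod 8), (2 / 713) = +1. Now have (97 / 713).
97 ≡ 1 (mod 4), so quadratic reciprocity gives (97 / 713) = (713 / 97). Reduce: 713 ≡ 34 (mod 97). Now have (34 / 97).
Factor out 2: 34 = 2·17. Since 97 ≡ 1 (mod 8), (2 / 97) = +1. Now have (17 / 97).
17 ≡ 1 (mod 4), so quadratic reciprocity gives (17 / 97) = (97 / 17). Reduce: 97 ≡ 12 (mod 17). Now have (12 / 17).
Factor out 2: 12 = 2^2·3. Since 17 ≡ 1 (mod 8), (2 / 17) = +1, and (2 / 17)^2 = +1. Now have (3 / 17).
17 ≡ 1 (mod 4), so quadratic reciprocity gives (3 / 17) = (17 / 3). Reduce: 17 ≡ 2 (mod 3). Now have (2 / 3).
Factor out 2: 2 = 2. Since 3 ≡ 3 (mod 8), (2 / 3) = -1. Now have -(1 / 3).
(1 / 3) = 1. Collecting the sign factors: -1.

-1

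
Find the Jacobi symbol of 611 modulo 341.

1

Reduce the numerator: 611 ≡ 270 (mod 341), so (611/341) = (270/341).
Factor out 2: 270 = 2·135. Since 341 ≡ 5 (mod 8), (2/341) = -1. Now have -(135/341).
341 ≡ 1 (mod 4), so quadratic reciprocity gives (135/341) = (341/135). Reduce: 341 ≡ 71 (mod 135). Now have -(71/135).
Both 71 ≡ 3 and 135 ≡ 3 (mod 4), so reciprocity gives (71/135) = -(135/71). Reduce: 135 ≡ 64 (mod 71). Now have (64/71).
Factor out 2: 64 = 2^6. Since 71 ≡ 7 (mod 8), (2/71) = +1, and (2/71)^6 = +1. Now have (1/71).
(1/71) = 1. Collecting the sign factors: 1.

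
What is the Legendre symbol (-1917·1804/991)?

1

By multiplicativity, (-1917·1804/991) = (-1917/991)·(1804/991).
First factor (-1917/991):
(-1917/991)
  = (65/991)    [-1917 ≡ 65 mod 991]
  = (991/65)    [QR: 65 ≡ 1 mod 4, sign kept]
  = (16/65)    [991 ≡ 16 mod 65]
  = (1/65)    [65 ≡ 1 mod 8 ⇒ (2/65)^4 = +1]
  = 1    [(1/65) = 1]
Second factor (1804/991):
(1804/991)
  = (813/991)    [1804 ≡ 813 mod 991]
  = (991/813)    [QR: 813 ≡ 1 mod 4, sign kept]
  = (178/813)    [991 ≡ 178 mod 813]
  = -(89/813)    [813 ≡ 5 mod 8 ⇒ (2/813) = -1]
  = -(813/89)    [QR: 89 ≡ 1 mod 4, sign kept]
  = -(12/89)    [813 ≡ 12 mod 89]
  = -(3/89)    [89 ≡ 1 mod 8 ⇒ (2/89)^2 = +1]
  = -(89/3)    [QR: 89 ≡ 1 mod 4, sign kept]
  = -(2/3)    [89 ≡ 2 mod 3]
  = (1/3)    [3 ≡ 3 mod 8 ⇒ (2/3) = -1]
  = 1    [(1/3) = 1]
Product: (1)·(1) = 1.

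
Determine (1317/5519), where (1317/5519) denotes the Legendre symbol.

(1317/5519)
  = (5519/1317)    [QR: 1317 ≡ 1 mod 4, sign kept]
  = (251/1317)    [5519 ≡ 251 mod 1317]
  = (1317/251)    [QR: 1317 ≡ 1 mod 4, sign kept]
  = (62/251)    [1317 ≡ 62 mod 251]
  = -(31/251)    [251 ≡ 3 mod 8 ⇒ (2/251) = -1]
  = (251/31)    [QR: both ≡ 3 mod 4, sign flips]
  = (3/31)    [251 ≡ 3 mod 31]
  = -(31/3)    [QR: both ≡ 3 mod 4, sign flips]
  = -(1/3)    [31 ≡ 1 mod 3]
  = -1    [(1/3) = 1]

-1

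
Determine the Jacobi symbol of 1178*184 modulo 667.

0

By multiplicativity, (1178·184/667) = (1178/667)·(184/667).
First factor (1178/667):
Reduce the numerator: 1178 ≡ 511 (mod 667), so (1178/667) = (511/667).
Both 511 ≡ 3 and 667 ≡ 3 (mod 4), so reciprocity gives (511/667) = -(667/511). Reduce: 667 ≡ 156 (mod 511). Now have -(156/511).
Factor out 2: 156 = 2^2·39. Since 511 ≡ 7 (mod 8), (2/511) = +1, and (2/511)^2 = +1. Now have -(39/511).
Both 39 ≡ 3 and 511 ≡ 3 (mod 4), so reciprocity gives (39/511) = -(511/39). Reduce: 511 ≡ 4 (mod 39). Now have (4/39).
Factor out 2: 4 = 2^2. Since 39 ≡ 7 (mod 8), (2/39) = +1, and (2/39)^2 = +1. Now have (1/39).
(1/39) = 1. Collecting the sign factors: 1.
Second factor (184/667):
Factor out 2: 184 = 2^3·23. Since 667 ≡ 3 (mod 8), (2/667) = -1, and (2/667)^3 = -1. Now have -(23/667).
Both 23 ≡ 3 and 667 ≡ 3 (mod 4), so reciprocity gives (23/667) = -(667/23). Reduce: 667 ≡ 0 (mod 23). Now have (0/23).
The numerator is now 0 with denominator 23 > 1: the symbol is 0.
Product: (1)·(0) = 0.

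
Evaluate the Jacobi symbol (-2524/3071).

Reduce the numerator: -2524 ≡ 547 (mod 3071), so (-2524/3071) = (547/3071).
Both 547 ≡ 3 and 3071 ≡ 3 (mod 4), so reciprocity gives (547/3071) = -(3071/547). Reduce: 3071 ≡ 336 (mod 547). Now have -(336/547).
Factor out 2: 336 = 2^4·21. Since 547 ≡ 3 (mod 8), (2/547) = -1, and (2/547)^4 = +1. Now have -(21/547).
21 ≡ 1 (mod 4), so quadratic reciprocity gives (21/547) = (547/21). Reduce: 547 ≡ 1 (mod 21). Now have -(1/21).
(1/21) = 1. Collecting the sign factors: -1.

-1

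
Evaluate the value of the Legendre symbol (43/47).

(43/47)
  = -(47/43)    [QR: both ≡ 3 mod 4, sign flips]
  = -(4/43)    [47 ≡ 4 mod 43]
  = -(1/43)    [43 ≡ 3 mod 8 ⇒ (2/43)^2 = +1]
  = -1    [(1/43) = 1]

-1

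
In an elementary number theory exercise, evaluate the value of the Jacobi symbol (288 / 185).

(288 / 185)
  = (103 / 185)    [288 ≡ 103 mod 185]
  = (185 / 103)    [QR: 185 ≡ 1 mod 4, sign kept]
  = (82 / 103)    [185 ≡ 82 mod 103]
  = (41 / 103)    [103 ≡ 7 mod 8 ⇒ (2 / 103) = +1]
  = (103 / 41)    [QR: 41 ≡ 1 mod 4, sign kept]
  = (21 / 41)    [103 ≡ 21 mod 41]
  = (41 / 21)    [QR: 21 ≡ 1 mod 4, sign kept]
  = (20 / 21)    [41 ≡ 20 mod 21]
  = (5 / 21)    [21 ≡ 5 mod 8 ⇒ (2 / 21)^2 = +1]
  = (21 / 5)    [QR: 5 ≡ 1 mod 4, sign kept]
  = (1 / 5)    [21 ≡ 1 mod 5]
  = 1    [(1 / 5) = 1]

1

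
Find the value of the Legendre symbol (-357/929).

Pull out -1: (-357/929) = (-1/929)·(357/929). Since 929 ≡ 1 (mod 4), (-1/929) = +1. Now have (357/929).
357 ≡ 1 (mod 4), so quadratic reciprocity gives (357/929) = (929/357). Reduce: 929 ≡ 215 (mod 357). Now have (215/357).
357 ≡ 1 (mod 4), so quadratic reciprocity gives (215/357) = (357/215). Reduce: 357 ≡ 142 (mod 215). Now have (142/215).
Factor out 2: 142 = 2·71. Since 215 ≡ 7 (mod 8), (2/215) = +1. Now have (71/215).
Both 71 ≡ 3 and 215 ≡ 3 (mod 4), so reciprocity gives (71/215) = -(215/71). Reduce: 215 ≡ 2 (mod 71). Now have -(2/71).
Factor out 2: 2 = 2. Since 71 ≡ 7 (mod 8), (2/71) = +1. Now have -(1/71).
(1/71) = 1. Collecting the sign factors: -1.

-1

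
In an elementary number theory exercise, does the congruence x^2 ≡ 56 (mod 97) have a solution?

no

Factor out 2: 56 = 2^3·7. Since 97 ≡ 1 (mod 8), (2/97) = +1, and (2/97)^3 = +1. Now have (7/97).
97 ≡ 1 (mod 4), so quadratic reciprocity gives (7/97) = (97/7). Reduce: 97 ≡ 6 (mod 7). Now have (6/7).
Factor out 2: 6 = 2·3. Since 7 ≡ 7 (mod 8), (2/7) = +1. Now have (3/7).
Both 3 ≡ 3 and 7 ≡ 3 (mod 4), so reciprocity gives (3/7) = -(7/3). Reduce: 7 ≡ 1 (mod 3). Now have -(1/3).
(1/3) = 1. Collecting the sign factors: -1.
The Legendre symbol is -1, so x^2 ≡ 56 (mod 97) has no solution.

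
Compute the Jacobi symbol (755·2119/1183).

By multiplicativity, (755·2119/1183) = (755/1183)·(2119/1183).
First factor (755/1183):
(755/1183)
  = -(1183/755)    [QR: both ≡ 3 mod 4, sign flips]
  = -(428/755)    [1183 ≡ 428 mod 755]
  = -(107/755)    [755 ≡ 3 mod 8 ⇒ (2/755)^2 = +1]
  = (755/107)    [QR: both ≡ 3 mod 4, sign flips]
  = (6/107)    [755 ≡ 6 mod 107]
  = -(3/107)    [107 ≡ 3 mod 8 ⇒ (2/107) = -1]
  = (107/3)    [QR: both ≡ 3 mod 4, sign flips]
  = (2/3)    [107 ≡ 2 mod 3]
  = -(1/3)    [3 ≡ 3 mod 8 ⇒ (2/3) = -1]
  = -1    [(1/3) = 1]
Second factor (2119/1183):
(2119/1183)
  = (936/1183)    [2119 ≡ 936 mod 1183]
  = (117/1183)    [1183 ≡ 7 mod 8 ⇒ (2/1183)^3 = +1]
  = (1183/117)    [QR: 117 ≡ 1 mod 4, sign kept]
  = (13/117)    [1183 ≡ 13 mod 117]
  = (117/13)    [QR: 13 ≡ 1 mod 4, sign kept]
  = (0/13)    [117 ≡ 0 mod 13]
  = 0    [numerator 0, gcd > 1]
Product: (-1)·(0) = 0.

0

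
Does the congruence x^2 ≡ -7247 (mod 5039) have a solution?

(-7247/5039)
  = (2831/5039)    [-7247 ≡ 2831 mod 5039]
  = -(5039/2831)    [QR: both ≡ 3 mod 4, sign flips]
  = -(2208/2831)    [5039 ≡ 2208 mod 2831]
  = -(69/2831)    [2831 ≡ 7 mod 8 ⇒ (2/2831)^5 = +1]
  = -(2831/69)    [QR: 69 ≡ 1 mod 4, sign kept]
  = -(2/69)    [2831 ≡ 2 mod 69]
  = (1/69)    [69 ≡ 5 mod 8 ⇒ (2/69) = -1]
  = 1    [(1/69) = 1]
(-7247/5039) = 1, and 5039 is prime, so -7247 is a quadratic residue mod 5039.

yes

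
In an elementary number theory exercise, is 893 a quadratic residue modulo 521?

Reduce the numerator: 893 ≡ 372 (mod 521), so (893/521) = (372/521).
Factor out 2: 372 = 2^2·93. Since 521 ≡ 1 (mod 8), (2/521) = +1, and (2/521)^2 = +1. Now have (93/521).
93 ≡ 1 (mod 4), so quadratic reciprocity gives (93/521) = (521/93). Reduce: 521 ≡ 56 (mod 93). Now have (56/93).
Factor out 2: 56 = 2^3·7. Since 93 ≡ 5 (mod 8), (2/93) = -1, and (2/93)^3 = -1. Now have -(7/93).
93 ≡ 1 (mod 4), so quadratic reciprocity gives (7/93) = (93/7). Reduce: 93 ≡ 2 (mod 7). Now have -(2/7).
Factor out 2: 2 = 2. Since 7 ≡ 7 (mod 8), (2/7) = +1. Now have -(1/7).
(1/7) = 1. Collecting the sign factors: -1.
(893/521) = -1, and 521 is prime, so 893 is not a quadratic residue mod 521.

no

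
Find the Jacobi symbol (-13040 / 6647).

(-13040 / 6647)
  = (254 / 6647)    [-13040 ≡ 254 mod 6647]
  = (127 / 6647)    [6647 ≡ 7 mod 8 ⇒ (2 / 6647) = +1]
  = -(6647 / 127)    [QR: both ≡ 3 mod 4, sign flips]
  = -(43 / 127)    [6647 ≡ 43 mod 127]
  = (127 / 43)    [QR: both ≡ 3 mod 4, sign flips]
  = (41 / 43)    [127 ≡ 41 mod 43]
  = (43 / 41)    [QR: 41 ≡ 1 mod 4, sign kept]
  = (2 / 41)    [43 ≡ 2 mod 41]
  = (1 / 41)    [41 ≡ 1 mod 8 ⇒ (2 / 41) = +1]
  = 1    [(1 / 41) = 1]

1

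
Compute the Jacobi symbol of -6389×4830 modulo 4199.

1

By multiplicativity, (-6389·4830/4199) = (-6389/4199)·(4830/4199).
First factor (-6389/4199):
(-6389/4199)
  = -(6389/4199)    [4199 ≡ 3 mod 4 ⇒ (-1/4199) = -1]
  = -(2190/4199)    [6389 ≡ 2190 mod 4199]
  = -(1095/4199)    [4199 ≡ 7 mod 8 ⇒ (2/4199) = +1]
  = (4199/1095)    [QR: both ≡ 3 mod 4, sign flips]
  = (914/1095)    [4199 ≡ 914 mod 1095]
  = (457/1095)    [1095 ≡ 7 mod 8 ⇒ (2/1095) = +1]
  = (1095/457)    [QR: 457 ≡ 1 mod 4, sign kept]
  = (181/457)    [1095 ≡ 181 mod 457]
  = (457/181)    [QR: 181 ≡ 1 mod 4, sign kept]
  = (95/181)    [457 ≡ 95 mod 181]
  = (181/95)    [QR: 181 ≡ 1 mod 4, sign kept]
  = (86/95)    [181 ≡ 86 mod 95]
  = (43/95)    [95 ≡ 7 mod 8 ⇒ (2/95) = +1]
  = -(95/43)    [QR: both ≡ 3 mod 4, sign flips]
  = -(9/43)    [95 ≡ 9 mod 43]
  = -(43/9)    [QR: 9 ≡ 1 mod 4, sign kept]
  = -(7/9)    [43 ≡ 7 mod 9]
  = -(9/7)    [QR: 9 ≡ 1 mod 4, sign kept]
  = -(2/7)    [9 ≡ 2 mod 7]
  = -(1/7)    [7 ≡ 7 mod 8 ⇒ (2/7) = +1]
  = -1    [(1/7) = 1]
Second factor (4830/4199):
(4830/4199)
  = (631/4199)    [4830 ≡ 631 mod 4199]
  = -(4199/631)    [QR: both ≡ 3 mod 4, sign flips]
  = -(413/631)    [4199 ≡ 413 mod 631]
  = -(631/413)    [QR: 413 ≡ 1 mod 4, sign kept]
  = -(218/413)    [631 ≡ 218 mod 413]
  = (109/413)    [413 ≡ 5 mod 8 ⇒ (2/413) = -1]
  = (413/109)    [QR: 109 ≡ 1 mod 4, sign kept]
  = (86/109)    [413 ≡ 86 mod 109]
  = -(43/109)    [109 ≡ 5 mod 8 ⇒ (2/109) = -1]
  = -(109/43)    [QR: 109 ≡ 1 mod 4, sign kept]
  = -(23/43)    [109 ≡ 23 mod 43]
  = (43/23)    [QR: both ≡ 3 mod 4, sign flips]
  = (20/23)    [43 ≡ 20 mod 23]
  = (5/23)    [23 ≡ 7 mod 8 ⇒ (2/23)^2 = +1]
  = (23/5)    [QR: 5 ≡ 1 mod 4, sign kept]
  = (3/5)    [23 ≡ 3 mod 5]
  = (5/3)    [QR: 5 ≡ 1 mod 4, sign kept]
  = (2/3)    [5 ≡ 2 mod 3]
  = -(1/3)    [3 ≡ 3 mod 8 ⇒ (2/3) = -1]
  = -1    [(1/3) = 1]
Product: (-1)·(-1) = 1.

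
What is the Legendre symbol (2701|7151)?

1

2701 ≡ 1 (mod 4), so quadratic reciprocity gives (2701|7151) = (7151|2701). Reduce: 7151 ≡ 1749 (mod 2701). Now have (1749|2701).
1749 ≡ 1 (mod 4), so quadratic reciprocity gives (1749|2701) = (2701|1749). Reduce: 2701 ≡ 952 (mod 1749). Now have (952|1749).
Factor out 2: 952 = 2^3·119. Since 1749 ≡ 5 (mod 8), (2|1749) = -1, and (2|1749)^3 = -1. Now have -(119|1749).
1749 ≡ 1 (mod 4), so quadratic reciprocity gives (119|1749) = (1749|119). Reduce: 1749 ≡ 83 (mod 119). Now have -(83|119).
Both 83 ≡ 3 and 119 ≡ 3 (mod 4), so reciprocity gives (83|119) = -(119|83). Reduce: 119 ≡ 36 (mod 83). Now have (36|83).
Factor out 2: 36 = 2^2·9. Since 83 ≡ 3 (mod 8), (2|83) = -1, and (2|83)^2 = +1. Now have (9|83).
9 ≡ 1 (mod 4), so quadratic reciprocity gives (9|83) = (83|9). Reduce: 83 ≡ 2 (mod 9). Now have (2|9).
Factor out 2: 2 = 2. Since 9 ≡ 1 (mod 8), (2|9) = +1. Now have (1|9).
(1|9) = 1. Collecting the sign factors: 1.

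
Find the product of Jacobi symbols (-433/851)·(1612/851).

1

By multiplicativity, (-433·1612/851) = (-433/851)·(1612/851).
First factor (-433/851):
(-433/851)
  = -(433/851)    [851 ≡ 3 mod 4 ⇒ (-1/851) = -1]
  = -(851/433)    [QR: 433 ≡ 1 mod 4, sign kept]
  = -(418/433)    [851 ≡ 418 mod 433]
  = -(209/433)    [433 ≡ 1 mod 8 ⇒ (2/433) = +1]
  = -(433/209)    [QR: 209 ≡ 1 mod 4, sign kept]
  = -(15/209)    [433 ≡ 15 mod 209]
  = -(209/15)    [QR: 209 ≡ 1 mod 4, sign kept]
  = -(14/15)    [209 ≡ 14 mod 15]
  = -(7/15)    [15 ≡ 7 mod 8 ⇒ (2/15) = +1]
  = (15/7)    [QR: both ≡ 3 mod 4, sign flips]
  = (1/7)    [15 ≡ 1 mod 7]
  = 1    [(1/7) = 1]
Second factor (1612/851):
(1612/851)
  = (761/851)    [1612 ≡ 761 mod 851]
  = (851/761)    [QR: 761 ≡ 1 mod 4, sign kept]
  = (90/761)    [851 ≡ 90 mod 761]
  = (45/761)    [761 ≡ 1 mod 8 ⇒ (2/761) = +1]
  = (761/45)    [QR: 45 ≡ 1 mod 4, sign kept]
  = (41/45)    [761 ≡ 41 mod 45]
  = (45/41)    [QR: 41 ≡ 1 mod 4, sign kept]
  = (4/41)    [45 ≡ 4 mod 41]
  = (1/41)    [41 ≡ 1 mod 8 ⇒ (2/41)^2 = +1]
  = 1    [(1/41) = 1]
Product: (1)·(1) = 1.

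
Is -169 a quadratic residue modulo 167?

no

Reduce the numerator: -169 ≡ 165 (mod 167), so (-169|167) = (165|167).
165 ≡ 1 (mod 4), so quadratic reciprocity gives (165|167) = (167|165). Reduce: 167 ≡ 2 (mod 165). Now have (2|165).
Factor out 2: 2 = 2. Since 165 ≡ 5 (mod 8), (2|165) = -1. Now have -(1|165).
(1|165) = 1. Collecting the sign factors: -1.
The Legendre symbol is -1, so x^2 ≡ -169 (mod 167) has no solution.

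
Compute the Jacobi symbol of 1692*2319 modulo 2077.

-1

By multiplicativity, (1692·2319/2077) = (1692/2077)·(2319/2077).
First factor (1692/2077):
Factor out 2: 1692 = 2^2·423. Since 2077 ≡ 5 (mod 8), (2/2077) = -1, and (2/2077)^2 = +1. Now have (423/2077).
2077 ≡ 1 (mod 4), so quadratic reciprocity gives (423/2077) = (2077/423). Reduce: 2077 ≡ 385 (mod 423). Now have (385/423).
385 ≡ 1 (mod 4), so quadratic reciprocity gives (385/423) = (423/385). Reduce: 423 ≡ 38 (mod 385). Now have (38/385).
Factor out 2: 38 = 2·19. Since 385 ≡ 1 (mod 8), (2/385) = +1. Now have (19/385).
385 ≡ 1 (mod 4), so quadratic reciprocity gives (19/385) = (385/19). Reduce: 385 ≡ 5 (mod 19). Now have (5/19).
5 ≡ 1 (mod 4), so quadratic reciprocity gives (5/19) = (19/5). Reduce: 19 ≡ 4 (mod 5). Now have (4/5).
Factor out 2: 4 = 2^2. Since 5 ≡ 5 (mod 8), (2/5) = -1, and (2/5)^2 = +1. Now have (1/5).
(1/5) = 1. Collecting the sign factors: 1.
Second factor (2319/2077):
Reduce the numerator: 2319 ≡ 242 (mod 2077), so (2319/2077) = (242/2077).
Factor out 2: 242 = 2·121. Since 2077 ≡ 5 (mod 8), (2/2077) = -1. Now have -(121/2077).
121 ≡ 1 (mod 4), so quadratic reciprocity gives (121/2077) = (2077/121). Reduce: 2077 ≡ 20 (mod 121). Now have -(20/121).
Factor out 2: 20 = 2^2·5. Since 121 ≡ 1 (mod 8), (2/121) = +1, and (2/121)^2 = +1. Now have -(5/121).
5 ≡ 1 (mod 4), so quadratic reciprocity gives (5/121) = (121/5). Reduce: 121 ≡ 1 (mod 5). Now have -(1/5).
(1/5) = 1. Collecting the sign factors: -1.
Product: (1)·(-1) = -1.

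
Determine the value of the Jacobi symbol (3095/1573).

(3095/1573)
  = (1522/1573)    [3095 ≡ 1522 mod 1573]
  = -(761/1573)    [1573 ≡ 5 mod 8 ⇒ (2/1573) = -1]
  = -(1573/761)    [QR: 761 ≡ 1 mod 4, sign kept]
  = -(51/761)    [1573 ≡ 51 mod 761]
  = -(761/51)    [QR: 761 ≡ 1 mod 4, sign kept]
  = -(47/51)    [761 ≡ 47 mod 51]
  = (51/47)    [QR: both ≡ 3 mod 4, sign flips]
  = (4/47)    [51 ≡ 4 mod 47]
  = (1/47)    [47 ≡ 7 mod 8 ⇒ (2/47)^2 = +1]
  = 1    [(1/47) = 1]

1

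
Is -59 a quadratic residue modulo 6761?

yes

Reduce the numerator: -59 ≡ 6702 (mod 6761), so (-59/6761) = (6702/6761).
Factor out 2: 6702 = 2·3351. Since 6761 ≡ 1 (mod 8), (2/6761) = +1. Now have (3351/6761).
6761 ≡ 1 (mod 4), so quadratic reciprocity gives (3351/6761) = (6761/3351). Reduce: 6761 ≡ 59 (mod 3351). Now have (59/3351).
Both 59 ≡ 3 and 3351 ≡ 3 (mod 4), so reciprocity gives (59/3351) = -(3351/59). Reduce: 3351 ≡ 47 (mod 59). Now have -(47/59).
Both 47 ≡ 3 and 59 ≡ 3 (mod 4), so reciprocity gives (47/59) = -(59/47). Reduce: 59 ≡ 12 (mod 47). Now have (12/47).
Factor out 2: 12 = 2^2·3. Since 47 ≡ 7 (mod 8), (2/47) = +1, and (2/47)^2 = +1. Now have (3/47).
Both 3 ≡ 3 and 47 ≡ 3 (mod 4), so reciprocity gives (3/47) = -(47/3). Reduce: 47 ≡ 2 (mod 3). Now have -(2/3).
Factor out 2: 2 = 2. Since 3 ≡ 3 (mod 8), (2/3) = -1. Now have (1/3).
(1/3) = 1. Collecting the sign factors: 1.
The Legendre symbol is 1, so x^2 ≡ -59 (mod 6761) has solution.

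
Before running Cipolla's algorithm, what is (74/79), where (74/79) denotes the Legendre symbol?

Factor out 2: 74 = 2·37. Since 79 ≡ 7 (mod 8), (2/79) = +1. Now have (37/79).
37 ≡ 1 (mod 4), so quadratic reciprocity gives (37/79) = (79/37). Reduce: 79 ≡ 5 (mod 37). Now have (5/37).
5 ≡ 1 (mod 4), so quadratic reciprocity gives (5/37) = (37/5). Reduce: 37 ≡ 2 (mod 5). Now have (2/5).
Factor out 2: 2 = 2. Since 5 ≡ 5 (mod 8), (2/5) = -1. Now have -(1/5).
(1/5) = 1. Collecting the sign factors: -1.

-1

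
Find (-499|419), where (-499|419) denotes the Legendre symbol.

-1

(-499|419)
  = -(499|419)    [419 ≡ 3 mod 4 ⇒ (-1|419) = -1]
  = -(80|419)    [499 ≡ 80 mod 419]
  = -(5|419)    [419 ≡ 3 mod 8 ⇒ (2|419)^4 = +1]
  = -(419|5)    [QR: 5 ≡ 1 mod 4, sign kept]
  = -(4|5)    [419 ≡ 4 mod 5]
  = -(1|5)    [5 ≡ 5 mod 8 ⇒ (2|5)^2 = +1]
  = -1    [(1|5) = 1]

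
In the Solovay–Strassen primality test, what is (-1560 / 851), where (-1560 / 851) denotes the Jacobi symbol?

-1

Pull out -1: (-1560 / 851) = (-1 / 851)·(1560 / 851). Since 851 ≡ 3 (mod 4), (-1 / 851) = -1. Now have -(1560 / 851).
Reduce the numerator: 1560 ≡ 709 (mod 851), so (1560 / 851) = (709 / 851).
709 ≡ 1 (mod 4), so quadratic reciprocity gives (709 / 851) = (851 / 709). Reduce: 851 ≡ 142 (mod 709). Now have -(142 / 709).
Factor out 2: 142 = 2·71. Since 709 ≡ 5 (mod 8), (2 / 709) = -1. Now have (71 / 709).
709 ≡ 1 (mod 4), so quadratic reciprocity gives (71 / 709) = (709 / 71). Reduce: 709 ≡ 70 (mod 71). Now have (70 / 71).
Factor out 2: 70 = 2·35. Since 71 ≡ 7 (mod 8), (2 / 71) = +1. Now have (35 / 71).
Both 35 ≡ 3 and 71 ≡ 3 (mod 4), so reciprocity gives (35 / 71) = -(71 / 35). Reduce: 71 ≡ 1 (mod 35). Now have -(1 / 35).
(1 / 35) = 1. Collecting the sign factors: -1.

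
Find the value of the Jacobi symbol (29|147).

29 ≡ 1 (mod 4), so quadratic reciprocity gives (29|147) = (147|29). Reduce: 147 ≡ 2 (mod 29). Now have (2|29).
Factor out 2: 2 = 2. Since 29 ≡ 5 (mod 8), (2|29) = -1. Now have -(1|29).
(1|29) = 1. Collecting the sign factors: -1.

-1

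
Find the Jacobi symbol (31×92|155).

By multiplicativity, (31·92|155) = (31|155)·(92|155).
First factor (31|155):
(31|155)
  = -(155|31)    [QR: both ≡ 3 mod 4, sign flips]
  = -(0|31)    [155 ≡ 0 mod 31]
  = 0    [numerator 0, gcd > 1]
Second factor (92|155):
(92|155)
  = (23|155)    [155 ≡ 3 mod 8 ⇒ (2|155)^2 = +1]
  = -(155|23)    [QR: both ≡ 3 mod 4, sign flips]
  = -(17|23)    [155 ≡ 17 mod 23]
  = -(23|17)    [QR: 17 ≡ 1 mod 4, sign kept]
  = -(6|17)    [23 ≡ 6 mod 17]
  = -(3|17)    [17 ≡ 1 mod 8 ⇒ (2|17) = +1]
  = -(17|3)    [QR: 17 ≡ 1 mod 4, sign kept]
  = -(2|3)    [17 ≡ 2 mod 3]
  = (1|3)    [3 ≡ 3 mod 8 ⇒ (2|3) = -1]
  = 1    [(1|3) = 1]
Product: (0)·(1) = 0.

0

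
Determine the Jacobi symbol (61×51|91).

By multiplicativity, (61·51|91) = (61|91)·(51|91).
First factor (61|91):
(61|91)
  = (91|61)    [QR: 61 ≡ 1 mod 4, sign kept]
  = (30|61)    [91 ≡ 30 mod 61]
  = -(15|61)    [61 ≡ 5 mod 8 ⇒ (2|61) = -1]
  = -(61|15)    [QR: 61 ≡ 1 mod 4, sign kept]
  = -(1|15)    [61 ≡ 1 mod 15]
  = -1    [(1|15) = 1]
Second factor (51|91):
(51|91)
  = -(91|51)    [QR: both ≡ 3 mod 4, sign flips]
  = -(40|51)    [91 ≡ 40 mod 51]
  = (5|51)    [51 ≡ 3 mod 8 ⇒ (2|51)^3 = -1]
  = (51|5)    [QR: 5 ≡ 1 mod 4, sign kept]
  = (1|5)    [51 ≡ 1 mod 5]
  = 1    [(1|5) = 1]
Product: (-1)·(1) = -1.

-1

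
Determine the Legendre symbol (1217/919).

Reduce the numerator: 1217 ≡ 298 (mod 919), so (1217/919) = (298/919).
Factor out 2: 298 = 2·149. Since 919 ≡ 7 (mod 8), (2/919) = +1. Now have (149/919).
149 ≡ 1 (mod 4), so quadratic reciprocity gives (149/919) = (919/149). Reduce: 919 ≡ 25 (mod 149). Now have (25/149).
25 ≡ 1 (mod 4), so quadratic reciprocity gives (25/149) = (149/25). Reduce: 149 ≡ 24 (mod 25). Now have (24/25).
Factor out 2: 24 = 2^3·3. Since 25 ≡ 1 (mod 8), (2/25) = +1, and (2/25)^3 = +1. Now have (3/25).
25 ≡ 1 (mod 4), so quadratic reciprocity gives (3/25) = (25/3). Reduce: 25 ≡ 1 (mod 3). Now have (1/3).
(1/3) = 1. Collecting the sign factors: 1.

1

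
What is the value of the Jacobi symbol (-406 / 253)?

Reduce the numerator: -406 ≡ 100 (mod 253), so (-406 / 253) = (100 / 253).
Factor out 2: 100 = 2^2·25. Since 253 ≡ 5 (mod 8), (2 / 253) = -1, and (2 / 253)^2 = +1. Now have (25 / 253).
25 ≡ 1 (mod 4), so quadratic reciprocity gives (25 / 253) = (253 / 25). Reduce: 253 ≡ 3 (mod 25). Now have (3 / 25).
25 ≡ 1 (mod 4), so quadratic reciprocity gives (3 / 25) = (25 / 3). Reduce: 25 ≡ 1 (mod 3). Now have (1 / 3).
(1 / 3) = 1. Collecting the sign factors: 1.

1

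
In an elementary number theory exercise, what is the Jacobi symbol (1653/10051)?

(1653/10051)
  = (10051/1653)    [QR: 1653 ≡ 1 mod 4, sign kept]
  = (133/1653)    [10051 ≡ 133 mod 1653]
  = (1653/133)    [QR: 133 ≡ 1 mod 4, sign kept]
  = (57/133)    [1653 ≡ 57 mod 133]
  = (133/57)    [QR: 57 ≡ 1 mod 4, sign kept]
  = (19/57)    [133 ≡ 19 mod 57]
  = (57/19)    [QR: 57 ≡ 1 mod 4, sign kept]
  = (0/19)    [57 ≡ 0 mod 19]
  = 0    [numerator 0, gcd > 1]

0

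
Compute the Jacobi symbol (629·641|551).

By multiplicativity, (629·641|551) = (629|551)·(641|551).
First factor (629|551):
(629|551)
  = (78|551)    [629 ≡ 78 mod 551]
  = (39|551)    [551 ≡ 7 mod 8 ⇒ (2|551) = +1]
  = -(551|39)    [QR: both ≡ 3 mod 4, sign flips]
  = -(5|39)    [551 ≡ 5 mod 39]
  = -(39|5)    [QR: 5 ≡ 1 mod 4, sign kept]
  = -(4|5)    [39 ≡ 4 mod 5]
  = -(1|5)    [5 ≡ 5 mod 8 ⇒ (2|5)^2 = +1]
  = -1    [(1|5) = 1]
Second factor (641|551):
(641|551)
  = (90|551)    [641 ≡ 90 mod 551]
  = (45|551)    [551 ≡ 7 mod 8 ⇒ (2|551) = +1]
  = (551|45)    [QR: 45 ≡ 1 mod 4, sign kept]
  = (11|45)    [551 ≡ 11 mod 45]
  = (45|11)    [QR: 45 ≡ 1 mod 4, sign kept]
  = (1|11)    [45 ≡ 1 mod 11]
  = 1    [(1|11) = 1]
Product: (-1)·(1) = -1.

-1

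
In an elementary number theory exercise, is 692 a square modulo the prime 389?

yes

(692|389)
  = (303|389)    [692 ≡ 303 mod 389]
  = (389|303)    [QR: 389 ≡ 1 mod 4, sign kept]
  = (86|303)    [389 ≡ 86 mod 303]
  = (43|303)    [303 ≡ 7 mod 8 ⇒ (2|303) = +1]
  = -(303|43)    [QR: both ≡ 3 mod 4, sign flips]
  = -(2|43)    [303 ≡ 2 mod 43]
  = (1|43)    [43 ≡ 3 mod 8 ⇒ (2|43) = -1]
  = 1    [(1|43) = 1]
The Legendre symbol is 1, so x^2 ≡ 692 (mod 389) has solution.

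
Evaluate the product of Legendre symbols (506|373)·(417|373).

1

By multiplicativity, (506·417|373) = (506|373)·(417|373).
First factor (506|373):
(506|373)
  = (133|373)    [506 ≡ 133 mod 373]
  = (373|133)    [QR: 133 ≡ 1 mod 4, sign kept]
  = (107|133)    [373 ≡ 107 mod 133]
  = (133|107)    [QR: 133 ≡ 1 mod 4, sign kept]
  = (26|107)    [133 ≡ 26 mod 107]
  = -(13|107)    [107 ≡ 3 mod 8 ⇒ (2|107) = -1]
  = -(107|13)    [QR: 13 ≡ 1 mod 4, sign kept]
  = -(3|13)    [107 ≡ 3 mod 13]
  = -(13|3)    [QR: 13 ≡ 1 mod 4, sign kept]
  = -(1|3)    [13 ≡ 1 mod 3]
  = -1    [(1|3) = 1]
Second factor (417|373):
(417|373)
  = (44|373)    [417 ≡ 44 mod 373]
  = (11|373)    [373 ≡ 5 mod 8 ⇒ (2|373)^2 = +1]
  = (373|11)    [QR: 373 ≡ 1 mod 4, sign kept]
  = (10|11)    [373 ≡ 10 mod 11]
  = -(5|11)    [11 ≡ 3 mod 8 ⇒ (2|11) = -1]
  = -(11|5)    [QR: 5 ≡ 1 mod 4, sign kept]
  = -(1|5)    [11 ≡ 1 mod 5]
  = -1    [(1|5) = 1]
Product: (-1)·(-1) = 1.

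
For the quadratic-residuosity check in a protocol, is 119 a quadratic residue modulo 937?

no

937 ≡ 1 (mod 4), so quadratic reciprocity gives (119/937) = (937/119). Reduce: 937 ≡ 104 (mod 119). Now have (104/119).
Factor out 2: 104 = 2^3·13. Since 119 ≡ 7 (mod 8), (2/119) = +1, and (2/119)^3 = +1. Now have (13/119).
13 ≡ 1 (mod 4), so quadratic reciprocity gives (13/119) = (119/13). Reduce: 119 ≡ 2 (mod 13). Now have (2/13).
Factor out 2: 2 = 2. Since 13 ≡ 5 (mod 8), (2/13) = -1. Now have -(1/13).
(1/13) = 1. Collecting the sign factors: -1.
The Legendre symbol is -1, so x^2 ≡ 119 (mod 937) has no solution.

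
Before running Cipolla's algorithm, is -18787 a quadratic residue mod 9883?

no

Reduce the numerator: -18787 ≡ 979 (mod 9883), so (-18787/9883) = (979/9883).
Both 979 ≡ 3 and 9883 ≡ 3 (mod 4), so reciprocity gives (979/9883) = -(9883/979). Reduce: 9883 ≡ 93 (mod 979). Now have -(93/979).
93 ≡ 1 (mod 4), so quadratic reciprocity gives (93/979) = (979/93). Reduce: 979 ≡ 49 (mod 93). Now have -(49/93).
49 ≡ 1 (mod 4), so quadratic reciprocity gives (49/93) = (93/49). Reduce: 93 ≡ 44 (mod 49). Now have -(44/49).
Factor out 2: 44 = 2^2·11. Since 49 ≡ 1 (mod 8), (2/49) = +1, and (2/49)^2 = +1. Now have -(11/49).
49 ≡ 1 (mod 4), so quadratic reciprocity gives (11/49) = (49/11). Reduce: 49 ≡ 5 (mod 11). Now have -(5/11).
5 ≡ 1 (mod 4), so quadratic reciprocity gives (5/11) = (11/5). Reduce: 11 ≡ 1 (mod 5). Now have -(1/5).
(1/5) = 1. Collecting the sign factors: -1.
The Legendre symbol is -1, so x^2 ≡ -18787 (mod 9883) has no solution.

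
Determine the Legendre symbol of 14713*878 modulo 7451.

-1

By multiplicativity, (14713·878 / 7451) = (14713 / 7451)·(878 / 7451).
First factor (14713 / 7451):
Reduce the numerator: 14713 ≡ 7262 (mod 7451), so (14713 / 7451) = (7262 / 7451).
Factor out 2: 7262 = 2·3631. Since 7451 ≡ 3 (mod 8), (2 / 7451) = -1. Now have -(3631 / 7451).
Both 3631 ≡ 3 and 7451 ≡ 3 (mod 4), so reciprocity gives (3631 / 7451) = -(7451 / 3631). Reduce: 7451 ≡ 189 (mod 3631). Now have (189 / 3631).
189 ≡ 1 (mod 4), so quadratic reciprocity gives (189 / 3631) = (3631 / 189). Reduce: 3631 ≡ 40 (mod 189). Now have (40 / 189).
Factor out 2: 40 = 2^3·5. Since 189 ≡ 5 (mod 8), (2 / 189) = -1, and (2 / 189)^3 = -1. Now have -(5 / 189).
5 ≡ 1 (mod 4), so quadratic reciprocity gives (5 / 189) = (189 / 5). Reduce: 189 ≡ 4 (mod 5). Now have -(4 / 5).
Factor out 2: 4 = 2^2. Since 5 ≡ 5 (mod 8), (2 / 5) = -1, and (2 / 5)^2 = +1. Now have -(1 / 5).
(1 / 5) = 1. Collecting the sign factors: -1.
Second factor (878 / 7451):
Factor out 2: 878 = 2·439. Since 7451 ≡ 3 (mod 8), (2 / 7451) = -1. Now have -(439 / 7451).
Both 439 ≡ 3 and 7451 ≡ 3 (mod 4), so reciprocity gives (439 / 7451) = -(7451 / 439). Reduce: 7451 ≡ 427 (mod 439). Now have (427 / 439).
Both 427 ≡ 3 and 439 ≡ 3 (mod 4), so reciprocity gives (427 / 439) = -(439 / 427). Reduce: 439 ≡ 12 (mod 427). Now have -(12 / 427).
Factor out 2: 12 = 2^2·3. Since 427 ≡ 3 (mod 8), (2 / 427) = -1, and (2 / 427)^2 = +1. Now have -(3 / 427).
Both 3 ≡ 3 and 427 ≡ 3 (mod 4), so reciprocity gives (3 / 427) = -(427 / 3). Reduce: 427 ≡ 1 (mod 3). Now have (1 / 3).
(1 / 3) = 1. Collecting the sign factors: 1.
Product: (-1)·(1) = -1.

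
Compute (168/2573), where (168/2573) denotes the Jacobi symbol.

(168/2573)
  = -(21/2573)    [2573 ≡ 5 mod 8 ⇒ (2/2573)^3 = -1]
  = -(2573/21)    [QR: 21 ≡ 1 mod 4, sign kept]
  = -(11/21)    [2573 ≡ 11 mod 21]
  = -(21/11)    [QR: 21 ≡ 1 mod 4, sign kept]
  = -(10/11)    [21 ≡ 10 mod 11]
  = (5/11)    [11 ≡ 3 mod 8 ⇒ (2/11) = -1]
  = (11/5)    [QR: 5 ≡ 1 mod 4, sign kept]
  = (1/5)    [11 ≡ 1 mod 5]
  = 1    [(1/5) = 1]

1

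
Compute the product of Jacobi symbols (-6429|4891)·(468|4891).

By multiplicativity, (-6429·468|4891) = (-6429|4891)·(468|4891).
First factor (-6429|4891):
(-6429|4891)
  = -(6429|4891)    [4891 ≡ 3 mod 4 ⇒ (-1|4891) = -1]
  = -(1538|4891)    [6429 ≡ 1538 mod 4891]
  = (769|4891)    [4891 ≡ 3 mod 8 ⇒ (2|4891) = -1]
  = (4891|769)    [QR: 769 ≡ 1 mod 4, sign kept]
  = (277|769)    [4891 ≡ 277 mod 769]
  = (769|277)    [QR: 277 ≡ 1 mod 4, sign kept]
  = (215|277)    [769 ≡ 215 mod 277]
  = (277|215)    [QR: 277 ≡ 1 mod 4, sign kept]
  = (62|215)    [277 ≡ 62 mod 215]
  = (31|215)    [215 ≡ 7 mod 8 ⇒ (2|215) = +1]
  = -(215|31)    [QR: both ≡ 3 mod 4, sign flips]
  = -(29|31)    [215 ≡ 29 mod 31]
  = -(31|29)    [QR: 29 ≡ 1 mod 4, sign kept]
  = -(2|29)    [31 ≡ 2 mod 29]
  = (1|29)    [29 ≡ 5 mod 8 ⇒ (2|29) = -1]
  = 1    [(1|29) = 1]
Second factor (468|4891):
(468|4891)
  = (117|4891)    [4891 ≡ 3 mod 8 ⇒ (2|4891)^2 = +1]
  = (4891|117)    [QR: 117 ≡ 1 mod 4, sign kept]
  = (94|117)    [4891 ≡ 94 mod 117]
  = -(47|117)    [117 ≡ 5 mod 8 ⇒ (2|117) = -1]
  = -(117|47)    [QR: 117 ≡ 1 mod 4, sign kept]
  = -(23|47)    [117 ≡ 23 mod 47]
  = (47|23)    [QR: both ≡ 3 mod 4, sign flips]
  = (1|23)    [47 ≡ 1 mod 23]
  = 1    [(1|23) = 1]
Product: (1)·(1) = 1.

1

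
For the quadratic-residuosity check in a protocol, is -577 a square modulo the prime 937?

Reduce the numerator: -577 ≡ 360 (mod 937), so (-577/937) = (360/937).
Factor out 2: 360 = 2^3·45. Since 937 ≡ 1 (mod 8), (2/937) = +1, and (2/937)^3 = +1. Now have (45/937).
45 ≡ 1 (mod 4), so quadratic reciprocity gives (45/937) = (937/45). Reduce: 937 ≡ 37 (mod 45). Now have (37/45).
37 ≡ 1 (mod 4), so quadratic reciprocity gives (37/45) = (45/37). Reduce: 45 ≡ 8 (mod 37). Now have (8/37).
Factor out 2: 8 = 2^3. Since 37 ≡ 5 (mod 8), (2/37) = -1, and (2/37)^3 = -1. Now have -(1/37).
(1/37) = 1. Collecting the sign factors: -1.
The Legendre symbol is -1, so x^2 ≡ -577 (mod 937) has no solution.

no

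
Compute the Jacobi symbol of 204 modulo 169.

Reduce the numerator: 204 ≡ 35 (mod 169), so (204/169) = (35/169).
169 ≡ 1 (mod 4), so quadratic reciprocity gives (35/169) = (169/35). Reduce: 169 ≡ 29 (mod 35). Now have (29/35).
29 ≡ 1 (mod 4), so quadratic reciprocity gives (29/35) = (35/29). Reduce: 35 ≡ 6 (mod 29). Now have (6/29).
Factor out 2: 6 = 2·3. Since 29 ≡ 5 (mod 8), (2/29) = -1. Now have -(3/29).
29 ≡ 1 (mod 4), so quadratic reciprocity gives (3/29) = (29/3). Reduce: 29 ≡ 2 (mod 3). Now have -(2/3).
Factor out 2: 2 = 2. Since 3 ≡ 3 (mod 8), (2/3) = -1. Now have (1/3).
(1/3) = 1. Collecting the sign factors: 1.

1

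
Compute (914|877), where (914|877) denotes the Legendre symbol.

Reduce the numerator: 914 ≡ 37 (mod 877), so (914|877) = (37|877).
37 ≡ 1 (mod 4), so quadratic reciprocity gives (37|877) = (877|37). Reduce: 877 ≡ 26 (mod 37). Now have (26|37).
Factor out 2: 26 = 2·13. Since 37 ≡ 5 (mod 8), (2|37) = -1. Now have -(13|37).
13 ≡ 1 (mod 4), so quadratic reciprocity gives (13|37) = (37|13). Reduce: 37 ≡ 11 (mod 13). Now have -(11|13).
13 ≡ 1 (mod 4), so quadratic reciprocity gives (11|13) = (13|11). Reduce: 13 ≡ 2 (mod 11). Now have -(2|11).
Factor out 2: 2 = 2. Since 11 ≡ 3 (mod 8), (2|11) = -1. Now have (1|11).
(1|11) = 1. Collecting the sign factors: 1.

1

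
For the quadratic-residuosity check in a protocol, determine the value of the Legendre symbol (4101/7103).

-1

(4101/7103)
  = (7103/4101)    [QR: 4101 ≡ 1 mod 4, sign kept]
  = (3002/4101)    [7103 ≡ 3002 mod 4101]
  = -(1501/4101)    [4101 ≡ 5 mod 8 ⇒ (2/4101) = -1]
  = -(4101/1501)    [QR: 1501 ≡ 1 mod 4, sign kept]
  = -(1099/1501)    [4101 ≡ 1099 mod 1501]
  = -(1501/1099)    [QR: 1501 ≡ 1 mod 4, sign kept]
  = -(402/1099)    [1501 ≡ 402 mod 1099]
  = (201/1099)    [1099 ≡ 3 mod 8 ⇒ (2/1099) = -1]
  = (1099/201)    [QR: 201 ≡ 1 mod 4, sign kept]
  = (94/201)    [1099 ≡ 94 mod 201]
  = (47/201)    [201 ≡ 1 mod 8 ⇒ (2/201) = +1]
  = (201/47)    [QR: 201 ≡ 1 mod 4, sign kept]
  = (13/47)    [201 ≡ 13 mod 47]
  = (47/13)    [QR: 13 ≡ 1 mod 4, sign kept]
  = (8/13)    [47 ≡ 8 mod 13]
  = -(1/13)    [13 ≡ 5 mod 8 ⇒ (2/13)^3 = -1]
  = -1    [(1/13) = 1]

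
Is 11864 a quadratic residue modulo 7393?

no

Reduce the numerator: 11864 ≡ 4471 (mod 7393), so (11864/7393) = (4471/7393).
7393 ≡ 1 (mod 4), so quadratic reciprocity gives (4471/7393) = (7393/4471). Reduce: 7393 ≡ 2922 (mod 4471). Now have (2922/4471).
Factor out 2: 2922 = 2·1461. Since 4471 ≡ 7 (mod 8), (2/4471) = +1. Now have (1461/4471).
1461 ≡ 1 (mod 4), so quadratic reciprocity gives (1461/4471) = (4471/1461). Reduce: 4471 ≡ 88 (mod 1461). Now have (88/1461).
Factor out 2: 88 = 2^3·11. Since 1461 ≡ 5 (mod 8), (2/1461) = -1, and (2/1461)^3 = -1. Now have -(11/1461).
1461 ≡ 1 (mod 4), so quadratic reciprocity gives (11/1461) = (1461/11). Reduce: 1461 ≡ 9 (mod 11). Now have -(9/11).
9 ≡ 1 (mod 4), so quadratic reciprocity gives (9/11) = (11/9). Reduce: 11 ≡ 2 (mod 9). Now have -(2/9).
Factor out 2: 2 = 2. Since 9 ≡ 1 (mod 8), (2/9) = +1. Now have -(1/9).
(1/9) = 1. Collecting the sign factors: -1.
The Legendre symbol is -1, so x^2 ≡ 11864 (mod 7393) has no solution.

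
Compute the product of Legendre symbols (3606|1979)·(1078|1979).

-1

By multiplicativity, (3606·1078|1979) = (3606|1979)·(1078|1979).
First factor (3606|1979):
Reduce the numerator: 3606 ≡ 1627 (mod 1979), so (3606|1979) = (1627|1979).
Both 1627 ≡ 3 and 1979 ≡ 3 (mod 4), so reciprocity gives (1627|1979) = -(1979|1627). Reduce: 1979 ≡ 352 (mod 1627). Now have -(352|1627).
Factor out 2: 352 = 2^5·11. Since 1627 ≡ 3 (mod 8), (2|1627) = -1, and (2|1627)^5 = -1. Now have (11|1627).
Both 11 ≡ 3 and 1627 ≡ 3 (mod 4), so reciprocity gives (11|1627) = -(1627|11). Reduce: 1627 ≡ 10 (mod 11). Now have -(10|11).
Factor out 2: 10 = 2·5. Since 11 ≡ 3 (mod 8), (2|11) = -1. Now have (5|11).
5 ≡ 1 (mod 4), so quadratic reciprocity gives (5|11) = (11|5). Reduce: 11 ≡ 1 (mod 5). Now have (1|5).
(1|5) = 1. Collecting the sign factors: 1.
Second factor (1078|1979):
Factor out 2: 1078 = 2·539. Since 1979 ≡ 3 (mod 8), (2|1979) = -1. Now have -(539|1979).
Both 539 ≡ 3 and 1979 ≡ 3 (mod 4), so reciprocity gives (539|1979) = -(1979|539). Reduce: 1979 ≡ 362 (mod 539). Now have (362|539).
Factor out 2: 362 = 2·181. Since 539 ≡ 3 (mod 8), (2|539) = -1. Now have -(181|539).
181 ≡ 1 (mod 4), so quadratic reciprocity gives (181|539) = (539|181). Reduce: 539 ≡ 177 (mod 181). Now have -(177|181).
177 ≡ 1 (mod 4), so quadratic reciprocity gives (177|181) = (181|177). Reduce: 181 ≡ 4 (mod 177). Now have -(4|177).
Factor out 2: 4 = 2^2. Since 177 ≡ 1 (mod 8), (2|177) = +1, and (2|177)^2 = +1. Now have -(1|177).
(1|177) = 1. Collecting the sign factors: -1.
Product: (1)·(-1) = -1.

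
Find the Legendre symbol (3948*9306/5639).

-1

By multiplicativity, (3948·9306/5639) = (3948/5639)·(9306/5639).
First factor (3948/5639):
(3948/5639)
  = (987/5639)    [5639 ≡ 7 mod 8 ⇒ (2/5639)^2 = +1]
  = -(5639/987)    [QR: both ≡ 3 mod 4, sign flips]
  = -(704/987)    [5639 ≡ 704 mod 987]
  = -(11/987)    [987 ≡ 3 mod 8 ⇒ (2/987)^6 = +1]
  = (987/11)    [QR: both ≡ 3 mod 4, sign flips]
  = (8/11)    [987 ≡ 8 mod 11]
  = -(1/11)    [11 ≡ 3 mod 8 ⇒ (2/11)^3 = -1]
  = -1    [(1/11) = 1]
Second factor (9306/5639):
(9306/5639)
  = (3667/5639)    [9306 ≡ 3667 mod 5639]
  = -(5639/3667)    [QR: both ≡ 3 mod 4, sign flips]
  = -(1972/3667)    [5639 ≡ 1972 mod 3667]
  = -(493/3667)    [3667 ≡ 3 mod 8 ⇒ (2/3667)^2 = +1]
  = -(3667/493)    [QR: 493 ≡ 1 mod 4, sign kept]
  = -(216/493)    [3667 ≡ 216 mod 493]
  = (27/493)    [493 ≡ 5 mod 8 ⇒ (2/493)^3 = -1]
  = (493/27)    [QR: 493 ≡ 1 mod 4, sign kept]
  = (7/27)    [493 ≡ 7 mod 27]
  = -(27/7)    [QR: both ≡ 3 mod 4, sign flips]
  = -(6/7)    [27 ≡ 6 mod 7]
  = -(3/7)    [7 ≡ 7 mod 8 ⇒ (2/7) = +1]
  = (7/3)    [QR: both ≡ 3 mod 4, sign flips]
  = (1/3)    [7 ≡ 1 mod 3]
  = 1    [(1/3) = 1]
Product: (-1)·(1) = -1.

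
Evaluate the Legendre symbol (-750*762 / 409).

By multiplicativity, (-750·762 / 409) = (-750 / 409)·(762 / 409).
First factor (-750 / 409):
Pull out -1: (-750 / 409) = (-1 / 409)·(750 / 409). Since 409 ≡ 1 (mod 4), (-1 / 409) = +1. Now have (750 / 409).
Reduce the numerator: 750 ≡ 341 (mod 409), so (750 / 409) = (341 / 409).
341 ≡ 1 (mod 4), so quadratic reciprocity gives (341 / 409) = (409 / 341). Reduce: 409 ≡ 68 (mod 341). Now have (68 / 341).
Factor out 2: 68 = 2^2·17. Since 341 ≡ 5 (mod 8), (2 / 341) = -1, and (2 / 341)^2 = +1. Now have (17 / 341).
17 ≡ 1 (mod 4), so quadratic reciprocity gives (17 / 341) = (341 / 17). Reduce: 341 ≡ 1 (mod 17). Now have (1 / 17).
(1 / 17) = 1. Collecting the sign factors: 1.
Second factor (762 / 409):
Reduce the numerator: 762 ≡ 353 (mod 409), so (762 / 409) = (353 / 409).
353 ≡ 1 (mod 4), so quadratic reciprocity gives (353 / 409) = (409 / 353). Reduce: 409 ≡ 56 (mod 353). Now have (56 / 353).
Factor out 2: 56 = 2^3·7. Since 353 ≡ 1 (mod 8), (2 / 353) = +1, and (2 / 353)^3 = +1. Now have (7 / 353).
353 ≡ 1 (mod 4), so quadratic reciprocity gives (7 / 353) = (353 / 7). Reduce: 353 ≡ 3 (mod 7). Now have (3 / 7).
Both 3 ≡ 3 and 7 ≡ 3 (mod 4), so reciprocity gives (3 / 7) = -(7 / 3). Reduce: 7 ≡ 1 (mod 3). Now have -(1 / 3).
(1 / 3) = 1. Collecting the sign factors: -1.
Product: (1)·(-1) = -1.

-1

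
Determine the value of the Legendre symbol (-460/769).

-1

Reduce the numerator: -460 ≡ 309 (mod 769), so (-460/769) = (309/769).
309 ≡ 1 (mod 4), so quadratic reciprocity gives (309/769) = (769/309). Reduce: 769 ≡ 151 (mod 309). Now have (151/309).
309 ≡ 1 (mod 4), so quadratic reciprocity gives (151/309) = (309/151). Reduce: 309 ≡ 7 (mod 151). Now have (7/151).
Both 7 ≡ 3 and 151 ≡ 3 (mod 4), so reciprocity gives (7/151) = -(151/7). Reduce: 151 ≡ 4 (mod 7). Now have -(4/7).
Factor out 2: 4 = 2^2. Since 7 ≡ 7 (mod 8), (2/7) = +1, and (2/7)^2 = +1. Now have -(1/7).
(1/7) = 1. Collecting the sign factors: -1.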